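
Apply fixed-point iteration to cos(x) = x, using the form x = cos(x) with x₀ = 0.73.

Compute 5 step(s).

Equation: cos(x) = x
Fixed-point form: x = cos(x)
x₀ = 0.73

x_1 = g(0.730000) = 0.745174
x_2 = g(0.745174) = 0.734970
x_3 = g(0.734970) = 0.741851
x_4 = g(0.741851) = 0.737219
x_5 = g(0.737219) = 0.740341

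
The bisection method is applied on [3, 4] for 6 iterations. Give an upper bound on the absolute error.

Bisection error bound: |error| ≤ (b-a)/2^n
|error| ≤ (4 - 3)/2^6 = 1/2^6
|error| ≤ 0.0156250000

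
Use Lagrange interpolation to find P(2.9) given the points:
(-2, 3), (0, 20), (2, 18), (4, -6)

Lagrange interpolation formula:
P(x) = Σ yᵢ × Lᵢ(x)
where Lᵢ(x) = Π_{j≠i} (x - xⱼ)/(xᵢ - xⱼ)

L_0(2.9) = (2.9 - 0)/(-2 - 0) × (2.9 - 2)/(-2 - 2) × (2.9 - 4)/(-2 - 4) = 0.059813
L_1(2.9) = (2.9 - (-2))/(0 - (-2)) × (2.9 - 2)/(0 - 2) × (2.9 - 4)/(0 - 4) = -0.303188
L_2(2.9) = (2.9 - (-2))/(2 - (-2)) × (2.9 - 0)/(2 - 0) × (2.9 - 4)/(2 - 4) = 0.976938
L_3(2.9) = (2.9 - (-2))/(4 - (-2)) × (2.9 - 0)/(4 - 0) × (2.9 - 2)/(4 - 2) = 0.266437

P(2.9) = 3×L_0(2.9) + 20×L_1(2.9) + 18×L_2(2.9) + (-6)×L_3(2.9)
P(2.9) = 10.101938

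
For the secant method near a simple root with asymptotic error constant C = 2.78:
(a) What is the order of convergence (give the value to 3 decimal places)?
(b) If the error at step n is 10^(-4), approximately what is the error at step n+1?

(a) Secant method has superlinear convergence with order φ = (1+√5)/2 ≈ 1.618.
    This means |e_{n+1}| ≈ C|e_n|^1.618.

(b) With |e_n| = 10^(-4) and C = 2.78:
    |e_{n+1}| ≈ 2.78 × (10^(-4))^1.618 = 2.78 × 10^(-6.47)

(a) ≈ 1.618 (golden ratio); (b) |e_{n+1}| ≈ 9.374e-07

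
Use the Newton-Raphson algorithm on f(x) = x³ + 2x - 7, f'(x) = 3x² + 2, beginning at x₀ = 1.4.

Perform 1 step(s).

f(x) = x³ + 2x - 7
f'(x) = 3x² + 2
x₀ = 1.4

Newton-Raphson formula: x_{n+1} = x_n - f(x_n)/f'(x_n)

Iteration 1:
  f(1.400000) = -1.456000
  f'(1.400000) = 7.880000
  x_1 = 1.400000 - (-1.456000)/7.880000 = 1.584772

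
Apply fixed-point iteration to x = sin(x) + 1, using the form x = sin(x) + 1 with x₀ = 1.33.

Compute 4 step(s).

Equation: x = sin(x) + 1
Fixed-point form: x = sin(x) + 1
x₀ = 1.33

x_1 = g(1.330000) = 1.971148
x_2 = g(1.971148) = 1.920924
x_3 = g(1.920924) = 1.939329
x_4 = g(1.939329) = 1.932857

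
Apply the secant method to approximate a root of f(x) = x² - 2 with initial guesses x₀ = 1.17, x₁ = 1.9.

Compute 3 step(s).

f(x) = x² - 2
x₀ = 1.17, x₁ = 1.9

Secant formula: x_{n+1} = x_n - f(x_n)(x_n - x_{n-1})/(f(x_n) - f(x_{n-1}))

Iteration 1:
  f(1.170000) = -0.631100
  f(1.900000) = 1.610000
  x_2 = 1.900000 - 1.610000×(1.900000 - 1.170000)/(1.610000 - (-0.631100))
       = 1.375570
Iteration 2:
  f(1.900000) = 1.610000
  f(1.375570) = -0.107807
  x_3 = 1.375570 - (-0.107807)×(1.375570 - 1.900000)/(-0.107807 - 1.610000)
       = 1.408482
Iteration 3:
  f(1.375570) = -0.107807
  f(1.408482) = -0.016177
  x_4 = 1.408482 - (-0.016177)×(1.408482 - 1.375570)/(-0.016177 - (-0.107807))
       = 1.414293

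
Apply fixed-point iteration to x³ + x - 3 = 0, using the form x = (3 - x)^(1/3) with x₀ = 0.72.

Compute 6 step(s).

Equation: x³ + x - 3 = 0
Fixed-point form: x = (3 - x)^(1/3)
x₀ = 0.72

x_1 = g(0.720000) = 1.316169
x_2 = g(1.316169) = 1.189687
x_3 = g(1.189687) = 1.218759
x_4 = g(1.218759) = 1.212200
x_5 = g(1.212200) = 1.213686
x_6 = g(1.213686) = 1.213350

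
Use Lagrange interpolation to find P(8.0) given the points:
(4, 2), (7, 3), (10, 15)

Lagrange interpolation formula:
P(x) = Σ yᵢ × Lᵢ(x)
where Lᵢ(x) = Π_{j≠i} (x - xⱼ)/(xᵢ - xⱼ)

L_0(8.0) = (8.0 - 7)/(4 - 7) × (8.0 - 10)/(4 - 10) = -0.111111
L_1(8.0) = (8.0 - 4)/(7 - 4) × (8.0 - 10)/(7 - 10) = 0.888889
L_2(8.0) = (8.0 - 4)/(10 - 4) × (8.0 - 7)/(10 - 7) = 0.222222

P(8.0) = 2×L_0(8.0) + 3×L_1(8.0) + 15×L_2(8.0)
P(8.0) = 5.777778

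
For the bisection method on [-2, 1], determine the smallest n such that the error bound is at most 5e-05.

We need (b-a)/2^n ≤ 5e-05
(1 - (-2))/2^n ≤ 5e-05
3/2^n ≤ 5e-05
2^n ≥ 60000
n ≥ log₂(60000) = 15.87
n ≥ 16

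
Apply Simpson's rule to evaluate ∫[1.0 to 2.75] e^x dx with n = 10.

f(x) = e^x
a = 1.0, b = 2.75, n = 10
h = (b - a)/n = 0.175000

Simpson's rule: (h/3)[f(x₀) + 4f(x₁) + 2f(x₂) + ... + f(xₙ)]

x_0 = 1.0000, f(x_0) = 2.718282, coefficient = 1
x_1 = 1.1750, f(x_1) = 3.238143, coefficient = 4
x_2 = 1.3500, f(x_2) = 3.857426, coefficient = 2
x_3 = 1.5250, f(x_3) = 4.595144, coefficient = 4
x_4 = 1.7000, f(x_4) = 5.473947, coefficient = 2
x_5 = 1.8750, f(x_5) = 6.520819, coefficient = 4
x_6 = 2.0500, f(x_6) = 7.767901, coefficient = 2
x_7 = 2.2250, f(x_7) = 9.253483, coefficient = 4
x_8 = 2.4000, f(x_8) = 11.023176, coefficient = 2
x_9 = 2.5750, f(x_9) = 13.131317, coefficient = 4
x_10 = 2.7500, f(x_10) = 15.642632, coefficient = 1

I ≈ (0.175000/3) × 221.561437 = 12.924417
Exact value: 12.924350
Error: 0.000067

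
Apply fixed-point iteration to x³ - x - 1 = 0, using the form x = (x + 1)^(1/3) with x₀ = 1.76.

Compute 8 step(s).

Equation: x³ - x - 1 = 0
Fixed-point form: x = (x + 1)^(1/3)
x₀ = 1.76

x_1 = g(1.760000) = 1.402716
x_2 = g(1.402716) = 1.339371
x_3 = g(1.339371) = 1.327495
x_4 = g(1.327495) = 1.325245
x_5 = g(1.325245) = 1.324818
x_6 = g(1.324818) = 1.324737
x_7 = g(1.324737) = 1.324722
x_8 = g(1.324722) = 1.324719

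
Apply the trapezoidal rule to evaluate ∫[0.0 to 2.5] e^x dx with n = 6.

f(x) = e^x
a = 0.0, b = 2.5, n = 6
h = (b - a)/n = 0.416667

Trapezoidal rule: (h/2)[f(x₀) + 2f(x₁) + 2f(x₂) + ... + f(xₙ)]

x_0 = 0.0000, f(x_0) = 1.000000, coefficient = 1
x_1 = 0.4167, f(x_1) = 1.516897, coefficient = 2
x_2 = 0.8333, f(x_2) = 2.300976, coefficient = 2
x_3 = 1.2500, f(x_3) = 3.490343, coefficient = 2
x_4 = 1.6667, f(x_4) = 5.294490, coefficient = 2
x_5 = 2.0833, f(x_5) = 8.031195, coefficient = 2
x_6 = 2.5000, f(x_6) = 12.182494, coefficient = 1

I ≈ (0.416667/2) × 54.450295 = 11.343812
Exact value: 11.182494
Error: 0.161318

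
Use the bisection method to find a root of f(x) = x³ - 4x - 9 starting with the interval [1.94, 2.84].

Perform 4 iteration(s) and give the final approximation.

f(x) = x³ - 4x - 9
Initial interval: [1.94, 2.84]

Iteration 1:
  c_1 = (1.940000 + 2.840000)/2 = 2.390000
  f(c_1) = f(2.390000) = -4.908081
  f(a) × f(c) ≥ 0, new interval: [2.390000, 2.840000]
Iteration 2:
  c_2 = (2.390000 + 2.840000)/2 = 2.615000
  f(c_2) = f(2.615000) = -1.578042
  f(a) × f(c) ≥ 0, new interval: [2.615000, 2.840000]
Iteration 3:
  c_3 = (2.615000 + 2.840000)/2 = 2.727500
  f(c_3) = f(2.727500) = 0.380571
  f(a) × f(c) < 0, new interval: [2.615000, 2.727500]
Iteration 4:
  c_4 = (2.615000 + 2.727500)/2 = 2.671250
  f(c_4) = f(2.671250) = -0.624091
  f(a) × f(c) ≥ 0, new interval: [2.671250, 2.727500]

After 4 iteration(s), the approximation is c_4 = 2.671250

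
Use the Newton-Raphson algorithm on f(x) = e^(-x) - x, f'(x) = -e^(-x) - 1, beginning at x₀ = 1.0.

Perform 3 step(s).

f(x) = e^(-x) - x
f'(x) = -e^(-x) - 1
x₀ = 1.0

Newton-Raphson formula: x_{n+1} = x_n - f(x_n)/f'(x_n)

Iteration 1:
  f(1.000000) = -0.632121
  f'(1.000000) = -1.367879
  x_1 = 1.000000 - (-0.632121)/(-1.367879) = 0.537883
Iteration 2:
  f(0.537883) = 0.046100
  f'(0.537883) = -1.583983
  x_2 = 0.537883 - 0.046100/(-1.583983) = 0.566987
Iteration 3:
  f(0.566987) = 0.000245
  f'(0.566987) = -1.567232
  x_3 = 0.566987 - 0.000245/(-1.567232) = 0.567143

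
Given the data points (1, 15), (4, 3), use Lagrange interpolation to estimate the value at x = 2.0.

Lagrange interpolation formula:
P(x) = Σ yᵢ × Lᵢ(x)
where Lᵢ(x) = Π_{j≠i} (x - xⱼ)/(xᵢ - xⱼ)

L_0(2.0) = (2.0 - 4)/(1 - 4) = 0.666667
L_1(2.0) = (2.0 - 1)/(4 - 1) = 0.333333

P(2.0) = 15×L_0(2.0) + 3×L_1(2.0)
P(2.0) = 11.000000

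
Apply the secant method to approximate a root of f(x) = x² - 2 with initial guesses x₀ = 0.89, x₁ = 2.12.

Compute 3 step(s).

f(x) = x² - 2
x₀ = 0.89, x₁ = 2.12

Secant formula: x_{n+1} = x_n - f(x_n)(x_n - x_{n-1})/(f(x_n) - f(x_{n-1}))

Iteration 1:
  f(0.890000) = -1.207900
  f(2.120000) = 2.494400
  x_2 = 2.120000 - 2.494400×(2.120000 - 0.890000)/(2.494400 - (-1.207900))
       = 1.291296
Iteration 2:
  f(2.120000) = 2.494400
  f(1.291296) = -0.332555
  x_3 = 1.291296 - (-0.332555)×(1.291296 - 2.120000)/(-0.332555 - 2.494400)
       = 1.388782
Iteration 3:
  f(1.291296) = -0.332555
  f(1.388782) = -0.071284
  x_4 = 1.388782 - (-0.071284)×(1.388782 - 1.291296)/(-0.071284 - (-0.332555))
       = 1.415380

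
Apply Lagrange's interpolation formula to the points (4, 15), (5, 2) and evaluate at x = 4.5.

Lagrange interpolation formula:
P(x) = Σ yᵢ × Lᵢ(x)
where Lᵢ(x) = Π_{j≠i} (x - xⱼ)/(xᵢ - xⱼ)

L_0(4.5) = (4.5 - 5)/(4 - 5) = 0.500000
L_1(4.5) = (4.5 - 4)/(5 - 4) = 0.500000

P(4.5) = 15×L_0(4.5) + 2×L_1(4.5)
P(4.5) = 8.500000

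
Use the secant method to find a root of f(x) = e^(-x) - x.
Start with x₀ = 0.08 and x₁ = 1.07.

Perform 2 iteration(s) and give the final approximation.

f(x) = e^(-x) - x
x₀ = 0.08, x₁ = 1.07

Secant formula: x_{n+1} = x_n - f(x_n)(x_n - x_{n-1})/(f(x_n) - f(x_{n-1}))

Iteration 1:
  f(0.080000) = 0.843116
  f(1.070000) = -0.726991
  x_2 = 1.070000 - (-0.726991)×(1.070000 - 0.080000)/(-0.726991 - 0.843116)
       = 0.611610
Iteration 2:
  f(1.070000) = -0.726991
  f(0.611610) = -0.069133
  x_3 = 0.611610 - (-0.069133)×(0.611610 - 1.070000)/(-0.069133 - (-0.726991))
       = 0.563439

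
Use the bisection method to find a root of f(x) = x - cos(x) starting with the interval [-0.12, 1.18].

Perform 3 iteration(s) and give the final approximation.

f(x) = x - cos(x)
Initial interval: [-0.12, 1.18]

Iteration 1:
  c_1 = (-0.120000 + 1.180000)/2 = 0.530000
  f(c_1) = f(0.530000) = -0.332807
  f(a) × f(c) ≥ 0, new interval: [0.530000, 1.180000]
Iteration 2:
  c_2 = (0.530000 + 1.180000)/2 = 0.855000
  f(c_2) = f(0.855000) = 0.198781
  f(a) × f(c) < 0, new interval: [0.530000, 0.855000]
Iteration 3:
  c_3 = (0.530000 + 0.855000)/2 = 0.692500
  f(c_3) = f(0.692500) = -0.077152
  f(a) × f(c) ≥ 0, new interval: [0.692500, 0.855000]

After 3 iteration(s), the approximation is c_3 = 0.692500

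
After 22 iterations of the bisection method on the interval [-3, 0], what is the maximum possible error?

Bisection error bound: |error| ≤ (b-a)/2^n
|error| ≤ (0 - (-3))/2^22 = 3/2^22
|error| ≤ 0.0000007153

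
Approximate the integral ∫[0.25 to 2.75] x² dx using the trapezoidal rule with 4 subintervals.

f(x) = x²
a = 0.25, b = 2.75, n = 4
h = (b - a)/n = 0.625000

Trapezoidal rule: (h/2)[f(x₀) + 2f(x₁) + 2f(x₂) + ... + f(xₙ)]

x_0 = 0.2500, f(x_0) = 0.062500, coefficient = 1
x_1 = 0.8750, f(x_1) = 0.765625, coefficient = 2
x_2 = 1.5000, f(x_2) = 2.250000, coefficient = 2
x_3 = 2.1250, f(x_3) = 4.515625, coefficient = 2
x_4 = 2.7500, f(x_4) = 7.562500, coefficient = 1

I ≈ (0.625000/2) × 22.687500 = 7.089844
Exact value: 6.927083
Error: 0.162760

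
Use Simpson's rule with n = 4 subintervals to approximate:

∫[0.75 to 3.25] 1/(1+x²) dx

f(x) = 1/(1+x²)
a = 0.75, b = 3.25, n = 4
h = (b - a)/n = 0.625000

Simpson's rule: (h/3)[f(x₀) + 4f(x₁) + 2f(x₂) + ... + f(xₙ)]

x_0 = 0.7500, f(x_0) = 0.640000, coefficient = 1
x_1 = 1.3750, f(x_1) = 0.345946, coefficient = 4
x_2 = 2.0000, f(x_2) = 0.200000, coefficient = 2
x_3 = 2.6250, f(x_3) = 0.126733, coefficient = 4
x_4 = 3.2500, f(x_4) = 0.086486, coefficient = 1

I ≈ (0.625000/3) × 3.017201 = 0.628584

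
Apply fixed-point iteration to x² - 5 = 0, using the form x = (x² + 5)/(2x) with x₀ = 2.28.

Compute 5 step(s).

Equation: x² - 5 = 0
Fixed-point form: x = (x² + 5)/(2x)
x₀ = 2.28

x_1 = g(2.280000) = 2.236491
x_2 = g(2.236491) = 2.236068
x_3 = g(2.236068) = 2.236068
x_4 = g(2.236068) = 2.236068
x_5 = g(2.236068) = 2.236068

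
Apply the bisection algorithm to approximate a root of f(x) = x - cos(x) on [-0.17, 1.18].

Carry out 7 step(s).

f(x) = x - cos(x)
Initial interval: [-0.17, 1.18]

Iteration 1:
  c_1 = (-0.170000 + 1.180000)/2 = 0.505000
  f(c_1) = f(0.505000) = -0.370174
  f(a) × f(c) ≥ 0, new interval: [0.505000, 1.180000]
Iteration 2:
  c_2 = (0.505000 + 1.180000)/2 = 0.842500
  f(c_2) = f(0.842500) = 0.176901
  f(a) × f(c) < 0, new interval: [0.505000, 0.842500]
Iteration 3:
  c_3 = (0.505000 + 0.842500)/2 = 0.673750
  f(c_3) = f(0.673750) = -0.107737
  f(a) × f(c) ≥ 0, new interval: [0.673750, 0.842500]
Iteration 4:
  c_4 = (0.673750 + 0.842500)/2 = 0.758125
  f(c_4) = f(0.758125) = 0.031999
  f(a) × f(c) < 0, new interval: [0.673750, 0.758125]
Iteration 5:
  c_5 = (0.673750 + 0.758125)/2 = 0.715938
  f(c_5) = f(0.715938) = -0.038541
  f(a) × f(c) ≥ 0, new interval: [0.715938, 0.758125]
Iteration 6:
  c_6 = (0.715938 + 0.758125)/2 = 0.737031
  f(c_6) = f(0.737031) = -0.003436
  f(a) × f(c) ≥ 0, new interval: [0.737031, 0.758125]
Iteration 7:
  c_7 = (0.737031 + 0.758125)/2 = 0.747578
  f(c_7) = f(0.747578) = 0.014241
  f(a) × f(c) < 0, new interval: [0.737031, 0.747578]

After 7 iteration(s), the approximation is c_7 = 0.747578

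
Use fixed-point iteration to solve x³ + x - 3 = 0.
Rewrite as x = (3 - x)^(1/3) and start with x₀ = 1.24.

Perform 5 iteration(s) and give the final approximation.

Equation: x³ + x - 3 = 0
Fixed-point form: x = (3 - x)^(1/3)
x₀ = 1.24

x_1 = g(1.240000) = 1.207362
x_2 = g(1.207362) = 1.214780
x_3 = g(1.214780) = 1.213102
x_4 = g(1.213102) = 1.213482
x_5 = g(1.213482) = 1.213396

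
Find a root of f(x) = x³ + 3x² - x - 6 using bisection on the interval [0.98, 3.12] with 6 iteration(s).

f(x) = x³ + 3x² - x - 6
Initial interval: [0.98, 3.12]

Iteration 1:
  c_1 = (0.980000 + 3.120000)/2 = 2.050000
  f(c_1) = f(2.050000) = 13.172625
  f(a) × f(c) < 0, new interval: [0.980000, 2.050000]
Iteration 2:
  c_2 = (0.980000 + 2.050000)/2 = 1.515000
  f(c_2) = f(1.515000) = 2.847941
  f(a) × f(c) < 0, new interval: [0.980000, 1.515000]
Iteration 3:
  c_3 = (0.980000 + 1.515000)/2 = 1.247500
  f(c_3) = f(1.247500) = -0.637302
  f(a) × f(c) ≥ 0, new interval: [1.247500, 1.515000]
Iteration 4:
  c_4 = (1.247500 + 1.515000)/2 = 1.381250
  f(c_4) = f(1.381250) = 0.977525
  f(a) × f(c) < 0, new interval: [1.247500, 1.381250]
Iteration 5:
  c_5 = (1.247500 + 1.381250)/2 = 1.314375
  f(c_5) = f(1.314375) = 0.139060
  f(a) × f(c) < 0, new interval: [1.247500, 1.314375]
Iteration 6:
  c_6 = (1.247500 + 1.314375)/2 = 1.280938
  f(c_6) = f(1.280938) = -0.256771
  f(a) × f(c) ≥ 0, new interval: [1.280938, 1.314375]

After 6 iteration(s), the approximation is c_6 = 1.280938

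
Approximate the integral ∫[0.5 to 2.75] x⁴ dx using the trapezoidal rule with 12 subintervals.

f(x) = x⁴
a = 0.5, b = 2.75, n = 12
h = (b - a)/n = 0.187500

Trapezoidal rule: (h/2)[f(x₀) + 2f(x₁) + 2f(x₂) + ... + f(xₙ)]

x_0 = 0.5000, f(x_0) = 0.062500, coefficient = 1
x_1 = 0.6875, f(x_1) = 0.223404, coefficient = 2
x_2 = 0.8750, f(x_2) = 0.586182, coefficient = 2
x_3 = 1.0625, f(x_3) = 1.274429, coefficient = 2
x_4 = 1.2500, f(x_4) = 2.441406, coefficient = 2
x_5 = 1.4375, f(x_5) = 4.270035, coefficient = 2
x_6 = 1.6250, f(x_6) = 6.972900, coefficient = 2
x_7 = 1.8125, f(x_7) = 10.792252, coefficient = 2
x_8 = 2.0000, f(x_8) = 16.000000, coefficient = 2
x_9 = 2.1875, f(x_9) = 22.897720, coefficient = 2
x_10 = 2.3750, f(x_10) = 31.816650, coefficient = 2
x_11 = 2.5625, f(x_11) = 43.117691, coefficient = 2
x_12 = 2.7500, f(x_12) = 57.191406, coefficient = 1

I ≈ (0.187500/2) × 338.039246 = 31.691179
Exact value: 31.449023
Error: 0.242156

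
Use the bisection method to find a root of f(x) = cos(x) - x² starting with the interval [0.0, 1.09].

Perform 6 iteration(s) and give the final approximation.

f(x) = cos(x) - x²
Initial interval: [0.0, 1.09]

Iteration 1:
  c_1 = (0.000000 + 1.090000)/2 = 0.545000
  f(c_1) = f(0.545000) = 0.558102
  f(a) × f(c) ≥ 0, new interval: [0.545000, 1.090000]
Iteration 2:
  c_2 = (0.545000 + 1.090000)/2 = 0.817500
  f(c_2) = f(0.817500) = 0.015741
  f(a) × f(c) ≥ 0, new interval: [0.817500, 1.090000]
Iteration 3:
  c_3 = (0.817500 + 1.090000)/2 = 0.953750
  f(c_3) = f(0.953750) = -0.331010
  f(a) × f(c) < 0, new interval: [0.817500, 0.953750]
Iteration 4:
  c_4 = (0.817500 + 0.953750)/2 = 0.885625
  f(c_4) = f(0.885625) = -0.151526
  f(a) × f(c) < 0, new interval: [0.817500, 0.885625]
Iteration 5:
  c_5 = (0.817500 + 0.885625)/2 = 0.851563
  f(c_5) = f(0.851563) = -0.066350
  f(a) × f(c) < 0, new interval: [0.817500, 0.851563]
Iteration 6:
  c_6 = (0.817500 + 0.851563)/2 = 0.834531
  f(c_6) = f(0.834531) = -0.024917
  f(a) × f(c) < 0, new interval: [0.817500, 0.834531]

After 6 iteration(s), the approximation is c_6 = 0.834531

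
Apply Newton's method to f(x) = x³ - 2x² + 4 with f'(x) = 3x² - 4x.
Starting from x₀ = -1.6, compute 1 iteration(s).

f(x) = x³ - 2x² + 4
f'(x) = 3x² - 4x
x₀ = -1.6

Newton-Raphson formula: x_{n+1} = x_n - f(x_n)/f'(x_n)

Iteration 1:
  f(-1.600000) = -5.216000
  f'(-1.600000) = 14.080000
  x_1 = -1.600000 - (-5.216000)/14.080000 = -1.229545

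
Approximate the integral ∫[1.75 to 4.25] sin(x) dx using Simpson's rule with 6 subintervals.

f(x) = sin(x)
a = 1.75, b = 4.25, n = 6
h = (b - a)/n = 0.416667

Simpson's rule: (h/3)[f(x₀) + 4f(x₁) + 2f(x₂) + ... + f(xₙ)]

x_0 = 1.7500, f(x_0) = 0.983986, coefficient = 1
x_1 = 2.1667, f(x_1) = 0.827660, coefficient = 4
x_2 = 2.5833, f(x_2) = 0.529711, coefficient = 2
x_3 = 3.0000, f(x_3) = 0.141120, coefficient = 4
x_4 = 3.4167, f(x_4) = -0.271618, coefficient = 2
x_5 = 3.8333, f(x_5) = -0.637879, coefficient = 4
x_6 = 4.2500, f(x_6) = -0.894989, coefficient = 1

I ≈ (0.416667/3) × 1.928788 = 0.267887
Exact value: 0.267841
Error: 0.000046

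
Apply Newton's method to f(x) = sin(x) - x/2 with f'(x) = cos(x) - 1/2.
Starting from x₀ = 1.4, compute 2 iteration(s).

f(x) = sin(x) - x/2
f'(x) = cos(x) - 1/2
x₀ = 1.4

Newton-Raphson formula: x_{n+1} = x_n - f(x_n)/f'(x_n)

Iteration 1:
  f(1.400000) = 0.285450
  f'(1.400000) = -0.330033
  x_1 = 1.400000 - 0.285450/(-0.330033) = 2.264913
Iteration 2:
  f(2.264913) = -0.363838
  f'(2.264913) = -1.139707
  x_2 = 2.264913 - (-0.363838)/(-1.139707) = 1.945675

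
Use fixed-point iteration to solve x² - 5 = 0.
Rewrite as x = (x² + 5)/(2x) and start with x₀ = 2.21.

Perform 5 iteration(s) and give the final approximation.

Equation: x² - 5 = 0
Fixed-point form: x = (x² + 5)/(2x)
x₀ = 2.21

x_1 = g(2.210000) = 2.236222
x_2 = g(2.236222) = 2.236068
x_3 = g(2.236068) = 2.236068
x_4 = g(2.236068) = 2.236068
x_5 = g(2.236068) = 2.236068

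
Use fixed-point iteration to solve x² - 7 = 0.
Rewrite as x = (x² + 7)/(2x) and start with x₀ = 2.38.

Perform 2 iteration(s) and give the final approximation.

Equation: x² - 7 = 0
Fixed-point form: x = (x² + 7)/(2x)
x₀ = 2.38

x_1 = g(2.380000) = 2.660588
x_2 = g(2.660588) = 2.645793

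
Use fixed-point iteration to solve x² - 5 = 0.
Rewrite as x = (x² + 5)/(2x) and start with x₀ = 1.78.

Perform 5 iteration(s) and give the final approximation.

Equation: x² - 5 = 0
Fixed-point form: x = (x² + 5)/(2x)
x₀ = 1.78

x_1 = g(1.780000) = 2.294494
x_2 = g(2.294494) = 2.236812
x_3 = g(2.236812) = 2.236068
x_4 = g(2.236068) = 2.236068
x_5 = g(2.236068) = 2.236068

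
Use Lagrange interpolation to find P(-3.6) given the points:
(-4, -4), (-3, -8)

Lagrange interpolation formula:
P(x) = Σ yᵢ × Lᵢ(x)
where Lᵢ(x) = Π_{j≠i} (x - xⱼ)/(xᵢ - xⱼ)

L_0(-3.6) = (-3.6 - (-3))/(-4 - (-3)) = 0.600000
L_1(-3.6) = (-3.6 - (-4))/(-3 - (-4)) = 0.400000

P(-3.6) = (-4)×L_0(-3.6) + (-8)×L_1(-3.6)
P(-3.6) = -5.600000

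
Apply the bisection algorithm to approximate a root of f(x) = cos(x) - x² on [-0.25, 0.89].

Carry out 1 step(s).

f(x) = cos(x) - x²
Initial interval: [-0.25, 0.89]

Iteration 1:
  c_1 = (-0.250000 + 0.890000)/2 = 0.320000
  f(c_1) = f(0.320000) = 0.846835
  f(a) × f(c) ≥ 0, new interval: [0.320000, 0.890000]

After 1 iteration(s), the approximation is c_1 = 0.320000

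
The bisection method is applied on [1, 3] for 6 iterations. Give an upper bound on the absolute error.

Bisection error bound: |error| ≤ (b-a)/2^n
|error| ≤ (3 - 1)/2^6 = 2/2^6
|error| ≤ 0.0312500000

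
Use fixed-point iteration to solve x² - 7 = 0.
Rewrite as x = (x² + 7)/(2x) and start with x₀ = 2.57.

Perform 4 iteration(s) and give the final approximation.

Equation: x² - 7 = 0
Fixed-point form: x = (x² + 7)/(2x)
x₀ = 2.57

x_1 = g(2.570000) = 2.646868
x_2 = g(2.646868) = 2.645752
x_3 = g(2.645752) = 2.645751
x_4 = g(2.645751) = 2.645751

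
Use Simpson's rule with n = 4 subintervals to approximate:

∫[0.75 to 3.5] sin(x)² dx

f(x) = sin(x)²
a = 0.75, b = 3.5, n = 4
h = (b - a)/n = 0.687500

Simpson's rule: (h/3)[f(x₀) + 4f(x₁) + 2f(x₂) + ... + f(xₙ)]

x_0 = 0.7500, f(x_0) = 0.464631, coefficient = 1
x_1 = 1.4375, f(x_1) = 0.982337, coefficient = 4
x_2 = 2.1250, f(x_2) = 0.723044, coefficient = 2
x_3 = 2.8125, f(x_3) = 0.104448, coefficient = 4
x_4 = 3.5000, f(x_4) = 0.123049, coefficient = 1

I ≈ (0.687500/3) × 6.380909 = 1.462292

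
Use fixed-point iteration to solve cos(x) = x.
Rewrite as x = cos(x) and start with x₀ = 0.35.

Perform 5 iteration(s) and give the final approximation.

Equation: cos(x) = x
Fixed-point form: x = cos(x)
x₀ = 0.35

x_1 = g(0.350000) = 0.939373
x_2 = g(0.939373) = 0.590294
x_3 = g(0.590294) = 0.830777
x_4 = g(0.830777) = 0.674302
x_5 = g(0.674302) = 0.781143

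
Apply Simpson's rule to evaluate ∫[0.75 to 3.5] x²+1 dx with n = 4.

f(x) = x²+1
a = 0.75, b = 3.5, n = 4
h = (b - a)/n = 0.687500

Simpson's rule: (h/3)[f(x₀) + 4f(x₁) + 2f(x₂) + ... + f(xₙ)]

x_0 = 0.7500, f(x_0) = 1.562500, coefficient = 1
x_1 = 1.4375, f(x_1) = 3.066406, coefficient = 4
x_2 = 2.1250, f(x_2) = 5.515625, coefficient = 2
x_3 = 2.8125, f(x_3) = 8.910156, coefficient = 4
x_4 = 3.5000, f(x_4) = 13.250000, coefficient = 1

I ≈ (0.687500/3) × 73.750000 = 16.901042
Exact value: 16.901042
Error: 0.000000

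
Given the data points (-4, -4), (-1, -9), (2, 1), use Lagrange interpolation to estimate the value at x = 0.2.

Lagrange interpolation formula:
P(x) = Σ yᵢ × Lᵢ(x)
where Lᵢ(x) = Π_{j≠i} (x - xⱼ)/(xᵢ - xⱼ)

L_0(0.2) = (0.2 - (-1))/(-4 - (-1)) × (0.2 - 2)/(-4 - 2) = -0.120000
L_1(0.2) = (0.2 - (-4))/(-1 - (-4)) × (0.2 - 2)/(-1 - 2) = 0.840000
L_2(0.2) = (0.2 - (-4))/(2 - (-4)) × (0.2 - (-1))/(2 - (-1)) = 0.280000

P(0.2) = (-4)×L_0(0.2) + (-9)×L_1(0.2) + 1×L_2(0.2)
P(0.2) = -6.800000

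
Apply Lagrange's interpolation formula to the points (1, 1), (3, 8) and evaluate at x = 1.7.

Lagrange interpolation formula:
P(x) = Σ yᵢ × Lᵢ(x)
where Lᵢ(x) = Π_{j≠i} (x - xⱼ)/(xᵢ - xⱼ)

L_0(1.7) = (1.7 - 3)/(1 - 3) = 0.650000
L_1(1.7) = (1.7 - 1)/(3 - 1) = 0.350000

P(1.7) = 1×L_0(1.7) + 8×L_1(1.7)
P(1.7) = 3.450000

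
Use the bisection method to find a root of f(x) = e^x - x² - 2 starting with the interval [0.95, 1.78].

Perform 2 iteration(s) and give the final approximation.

f(x) = e^x - x² - 2
Initial interval: [0.95, 1.78]

Iteration 1:
  c_1 = (0.950000 + 1.780000)/2 = 1.365000
  f(c_1) = f(1.365000) = 0.052498
  f(a) × f(c) < 0, new interval: [0.950000, 1.365000]
Iteration 2:
  c_2 = (0.950000 + 1.365000)/2 = 1.157500
  f(c_2) = f(1.157500) = -0.157838
  f(a) × f(c) ≥ 0, new interval: [1.157500, 1.365000]

After 2 iteration(s), the approximation is c_2 = 1.157500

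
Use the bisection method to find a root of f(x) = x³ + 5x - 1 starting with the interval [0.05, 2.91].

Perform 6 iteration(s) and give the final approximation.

f(x) = x³ + 5x - 1
Initial interval: [0.05, 2.91]

Iteration 1:
  c_1 = (0.050000 + 2.910000)/2 = 1.480000
  f(c_1) = f(1.480000) = 9.641792
  f(a) × f(c) < 0, new interval: [0.050000, 1.480000]
Iteration 2:
  c_2 = (0.050000 + 1.480000)/2 = 0.765000
  f(c_2) = f(0.765000) = 3.272697
  f(a) × f(c) < 0, new interval: [0.050000, 0.765000]
Iteration 3:
  c_3 = (0.050000 + 0.765000)/2 = 0.407500
  f(c_3) = f(0.407500) = 1.105168
  f(a) × f(c) < 0, new interval: [0.050000, 0.407500]
Iteration 4:
  c_4 = (0.050000 + 0.407500)/2 = 0.228750
  f(c_4) = f(0.228750) = 0.155720
  f(a) × f(c) < 0, new interval: [0.050000, 0.228750]
Iteration 5:
  c_5 = (0.050000 + 0.228750)/2 = 0.139375
  f(c_5) = f(0.139375) = -0.300418
  f(a) × f(c) ≥ 0, new interval: [0.139375, 0.228750]
Iteration 6:
  c_6 = (0.139375 + 0.228750)/2 = 0.184063
  f(c_6) = f(0.184063) = -0.073452
  f(a) × f(c) ≥ 0, new interval: [0.184063, 0.228750]

After 6 iteration(s), the approximation is c_6 = 0.184063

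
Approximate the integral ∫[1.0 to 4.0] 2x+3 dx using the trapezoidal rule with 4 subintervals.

f(x) = 2x+3
a = 1.0, b = 4.0, n = 4
h = (b - a)/n = 0.750000

Trapezoidal rule: (h/2)[f(x₀) + 2f(x₁) + 2f(x₂) + ... + f(xₙ)]

x_0 = 1.0000, f(x_0) = 5.000000, coefficient = 1
x_1 = 1.7500, f(x_1) = 6.500000, coefficient = 2
x_2 = 2.5000, f(x_2) = 8.000000, coefficient = 2
x_3 = 3.2500, f(x_3) = 9.500000, coefficient = 2
x_4 = 4.0000, f(x_4) = 11.000000, coefficient = 1

I ≈ (0.750000/2) × 64.000000 = 24.000000
Exact value: 24.000000
Error: 0.000000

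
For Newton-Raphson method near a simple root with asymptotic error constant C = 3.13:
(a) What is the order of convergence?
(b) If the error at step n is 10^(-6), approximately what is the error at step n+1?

(a) Newton-Raphson has quadratic (order 2) convergence near simple roots.
    This means |e_{n+1}| ≈ C|e_n|².

(b) With |e_n| = 10^(-6) and C = 3.13:
    |e_{n+1}| ≈ 3.13 × (10^(-6))² = 3.13 × 10^(-12)

(a) 2 (quadratic); (b) |e_{n+1}| ≈ 3.130e-12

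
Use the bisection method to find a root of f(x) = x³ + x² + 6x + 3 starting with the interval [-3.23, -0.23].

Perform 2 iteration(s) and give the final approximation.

f(x) = x³ + x² + 6x + 3
Initial interval: [-3.23, -0.23]

Iteration 1:
  c_1 = (-3.230000 + (-0.230000))/2 = -1.730000
  f(c_1) = f(-1.730000) = -9.564817
  f(a) × f(c) ≥ 0, new interval: [-1.730000, -0.230000]
Iteration 2:
  c_2 = (-1.730000 + (-0.230000))/2 = -0.980000
  f(c_2) = f(-0.980000) = -2.860792
  f(a) × f(c) ≥ 0, new interval: [-0.980000, -0.230000]

After 2 iteration(s), the approximation is c_2 = -0.980000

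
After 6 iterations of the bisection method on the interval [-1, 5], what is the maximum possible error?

Bisection error bound: |error| ≤ (b-a)/2^n
|error| ≤ (5 - (-1))/2^6 = 6/2^6
|error| ≤ 0.0937500000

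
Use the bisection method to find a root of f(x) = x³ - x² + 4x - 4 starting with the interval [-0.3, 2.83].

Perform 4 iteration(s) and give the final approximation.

f(x) = x³ - x² + 4x - 4
Initial interval: [-0.3, 2.83]

Iteration 1:
  c_1 = (-0.300000 + 2.830000)/2 = 1.265000
  f(c_1) = f(1.265000) = 1.484060
  f(a) × f(c) < 0, new interval: [-0.300000, 1.265000]
Iteration 2:
  c_2 = (-0.300000 + 1.265000)/2 = 0.482500
  f(c_2) = f(0.482500) = -2.190477
  f(a) × f(c) ≥ 0, new interval: [0.482500, 1.265000]
Iteration 3:
  c_3 = (0.482500 + 1.265000)/2 = 0.873750
  f(c_3) = f(0.873750) = -0.601384
  f(a) × f(c) ≥ 0, new interval: [0.873750, 1.265000]
Iteration 4:
  c_4 = (0.873750 + 1.265000)/2 = 1.069375
  f(c_4) = f(1.069375) = 0.356835
  f(a) × f(c) < 0, new interval: [0.873750, 1.069375]

After 4 iteration(s), the approximation is c_4 = 1.069375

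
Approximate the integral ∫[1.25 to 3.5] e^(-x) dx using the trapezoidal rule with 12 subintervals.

f(x) = e^(-x)
a = 1.25, b = 3.5, n = 12
h = (b - a)/n = 0.187500

Trapezoidal rule: (h/2)[f(x₀) + 2f(x₁) + 2f(x₂) + ... + f(xₙ)]

x_0 = 1.2500, f(x_0) = 0.286505, coefficient = 1
x_1 = 1.4375, f(x_1) = 0.237521, coefficient = 2
x_2 = 1.6250, f(x_2) = 0.196912, coefficient = 2
x_3 = 1.8125, f(x_3) = 0.163246, coefficient = 2
x_4 = 2.0000, f(x_4) = 0.135335, coefficient = 2
x_5 = 2.1875, f(x_5) = 0.112197, coefficient = 2
x_6 = 2.3750, f(x_6) = 0.093014, coefficient = 2
x_7 = 2.5625, f(x_7) = 0.077112, coefficient = 2
x_8 = 2.7500, f(x_8) = 0.063928, coefficient = 2
x_9 = 2.9375, f(x_9) = 0.052998, coefficient = 2
x_10 = 3.1250, f(x_10) = 0.043937, coefficient = 2
x_11 = 3.3125, f(x_11) = 0.036425, coefficient = 2
x_12 = 3.5000, f(x_12) = 0.030197, coefficient = 1

I ≈ (0.187500/2) × 2.741951 = 0.257058
Exact value: 0.256307
Error: 0.000750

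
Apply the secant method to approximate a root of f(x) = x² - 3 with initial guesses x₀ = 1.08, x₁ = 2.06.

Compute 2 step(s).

f(x) = x² - 3
x₀ = 1.08, x₁ = 2.06

Secant formula: x_{n+1} = x_n - f(x_n)(x_n - x_{n-1})/(f(x_n) - f(x_{n-1}))

Iteration 1:
  f(1.080000) = -1.833600
  f(2.060000) = 1.243600
  x_2 = 2.060000 - 1.243600×(2.060000 - 1.080000)/(1.243600 - (-1.833600))
       = 1.663949
Iteration 2:
  f(2.060000) = 1.243600
  f(1.663949) = -0.231274
  x_3 = 1.663949 - (-0.231274)×(1.663949 - 2.060000)/(-0.231274 - 1.243600)
       = 1.726053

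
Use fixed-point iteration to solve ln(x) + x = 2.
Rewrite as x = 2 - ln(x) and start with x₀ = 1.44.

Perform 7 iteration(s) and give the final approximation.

Equation: ln(x) + x = 2
Fixed-point form: x = 2 - ln(x)
x₀ = 1.44

x_1 = g(1.440000) = 1.635357
x_2 = g(1.635357) = 1.508139
x_3 = g(1.508139) = 1.589124
x_4 = g(1.589124) = 1.536817
x_5 = g(1.536817) = 1.570286
x_6 = g(1.570286) = 1.548742
x_7 = g(1.548742) = 1.562557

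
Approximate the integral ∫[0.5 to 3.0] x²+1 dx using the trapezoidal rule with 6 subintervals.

f(x) = x²+1
a = 0.5, b = 3.0, n = 6
h = (b - a)/n = 0.416667

Trapezoidal rule: (h/2)[f(x₀) + 2f(x₁) + 2f(x₂) + ... + f(xₙ)]

x_0 = 0.5000, f(x_0) = 1.250000, coefficient = 1
x_1 = 0.9167, f(x_1) = 1.840278, coefficient = 2
x_2 = 1.3333, f(x_2) = 2.777778, coefficient = 2
x_3 = 1.7500, f(x_3) = 4.062500, coefficient = 2
x_4 = 2.1667, f(x_4) = 5.694444, coefficient = 2
x_5 = 2.5833, f(x_5) = 7.673611, coefficient = 2
x_6 = 3.0000, f(x_6) = 10.000000, coefficient = 1

I ≈ (0.416667/2) × 55.347222 = 11.530671
Exact value: 11.458333
Error: 0.072338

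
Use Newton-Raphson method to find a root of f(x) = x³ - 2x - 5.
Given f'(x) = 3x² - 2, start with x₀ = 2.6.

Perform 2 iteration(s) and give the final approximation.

f(x) = x³ - 2x - 5
f'(x) = 3x² - 2
x₀ = 2.6

Newton-Raphson formula: x_{n+1} = x_n - f(x_n)/f'(x_n)

Iteration 1:
  f(2.600000) = 7.376000
  f'(2.600000) = 18.280000
  x_1 = 2.600000 - 7.376000/18.280000 = 2.196499
Iteration 2:
  f(2.196499) = 1.204247
  f'(2.196499) = 12.473822
  x_2 = 2.196499 - 1.204247/12.473822 = 2.099957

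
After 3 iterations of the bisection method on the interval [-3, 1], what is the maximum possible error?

Bisection error bound: |error| ≤ (b-a)/2^n
|error| ≤ (1 - (-3))/2^3 = 4/2^3
|error| ≤ 0.5000000000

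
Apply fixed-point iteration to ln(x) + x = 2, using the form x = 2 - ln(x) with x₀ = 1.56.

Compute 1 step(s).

Equation: ln(x) + x = 2
Fixed-point form: x = 2 - ln(x)
x₀ = 1.56

x_1 = g(1.560000) = 1.555314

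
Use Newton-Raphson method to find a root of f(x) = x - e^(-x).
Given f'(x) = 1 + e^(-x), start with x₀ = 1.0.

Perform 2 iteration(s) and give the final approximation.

f(x) = x - e^(-x)
f'(x) = 1 + e^(-x)
x₀ = 1.0

Newton-Raphson formula: x_{n+1} = x_n - f(x_n)/f'(x_n)

Iteration 1:
  f(1.000000) = 0.632121
  f'(1.000000) = 1.367879
  x_1 = 1.000000 - 0.632121/1.367879 = 0.537883
Iteration 2:
  f(0.537883) = -0.046100
  f'(0.537883) = 1.583983
  x_2 = 0.537883 - (-0.046100)/1.583983 = 0.566987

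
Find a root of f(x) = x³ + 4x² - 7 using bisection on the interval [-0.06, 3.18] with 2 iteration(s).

f(x) = x³ + 4x² - 7
Initial interval: [-0.06, 3.18]

Iteration 1:
  c_1 = (-0.060000 + 3.180000)/2 = 1.560000
  f(c_1) = f(1.560000) = 6.530816
  f(a) × f(c) < 0, new interval: [-0.060000, 1.560000]
Iteration 2:
  c_2 = (-0.060000 + 1.560000)/2 = 0.750000
  f(c_2) = f(0.750000) = -4.328125
  f(a) × f(c) ≥ 0, new interval: [0.750000, 1.560000]

After 2 iteration(s), the approximation is c_2 = 0.750000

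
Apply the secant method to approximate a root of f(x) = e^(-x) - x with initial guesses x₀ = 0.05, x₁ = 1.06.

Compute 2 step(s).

f(x) = e^(-x) - x
x₀ = 0.05, x₁ = 1.06

Secant formula: x_{n+1} = x_n - f(x_n)(x_n - x_{n-1})/(f(x_n) - f(x_{n-1}))

Iteration 1:
  f(0.050000) = 0.901229
  f(1.060000) = -0.713544
  x_2 = 1.060000 - (-0.713544)×(1.060000 - 0.050000)/(-0.713544 - 0.901229)
       = 0.613696
Iteration 2:
  f(1.060000) = -0.713544
  f(0.613696) = -0.072350
  x_3 = 0.613696 - (-0.072350)×(0.613696 - 1.060000)/(-0.072350 - (-0.713544))
       = 0.563337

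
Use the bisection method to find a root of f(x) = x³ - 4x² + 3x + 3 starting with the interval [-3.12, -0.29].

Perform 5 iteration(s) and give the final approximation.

f(x) = x³ - 4x² + 3x + 3
Initial interval: [-3.12, -0.29]

Iteration 1:
  c_1 = (-3.120000 + (-0.290000))/2 = -1.705000
  f(c_1) = f(-1.705000) = -18.699578
  f(a) × f(c) ≥ 0, new interval: [-1.705000, -0.290000]
Iteration 2:
  c_2 = (-1.705000 + (-0.290000))/2 = -0.997500
  f(c_2) = f(-0.997500) = -4.965044
  f(a) × f(c) ≥ 0, new interval: [-0.997500, -0.290000]
Iteration 3:
  c_3 = (-0.997500 + (-0.290000))/2 = -0.643750
  f(c_3) = f(-0.643750) = -0.855685
  f(a) × f(c) ≥ 0, new interval: [-0.643750, -0.290000]
Iteration 4:
  c_4 = (-0.643750 + (-0.290000))/2 = -0.466875
  f(c_4) = f(-0.466875) = 0.625720
  f(a) × f(c) < 0, new interval: [-0.643750, -0.466875]
Iteration 5:
  c_5 = (-0.643750 + (-0.466875))/2 = -0.555313
  f(c_5) = f(-0.555313) = -0.070668
  f(a) × f(c) ≥ 0, new interval: [-0.555313, -0.466875]

After 5 iteration(s), the approximation is c_5 = -0.555313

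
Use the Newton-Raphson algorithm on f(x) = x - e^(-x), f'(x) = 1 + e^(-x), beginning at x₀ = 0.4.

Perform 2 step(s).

f(x) = x - e^(-x)
f'(x) = 1 + e^(-x)
x₀ = 0.4

Newton-Raphson formula: x_{n+1} = x_n - f(x_n)/f'(x_n)

Iteration 1:
  f(0.400000) = -0.270320
  f'(0.400000) = 1.670320
  x_1 = 0.400000 - (-0.270320)/1.670320 = 0.561837
Iteration 2:
  f(0.561837) = -0.008323
  f'(0.561837) = 1.570161
  x_2 = 0.561837 - (-0.008323)/1.570161 = 0.567138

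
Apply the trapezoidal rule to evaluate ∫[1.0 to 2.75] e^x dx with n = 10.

f(x) = e^x
a = 1.0, b = 2.75, n = 10
h = (b - a)/n = 0.175000

Trapezoidal rule: (h/2)[f(x₀) + 2f(x₁) + 2f(x₂) + ... + f(xₙ)]

x_0 = 1.0000, f(x_0) = 2.718282, coefficient = 1
x_1 = 1.1750, f(x_1) = 3.238143, coefficient = 2
x_2 = 1.3500, f(x_2) = 3.857426, coefficient = 2
x_3 = 1.5250, f(x_3) = 4.595144, coefficient = 2
x_4 = 1.7000, f(x_4) = 5.473947, coefficient = 2
x_5 = 1.8750, f(x_5) = 6.520819, coefficient = 2
x_6 = 2.0500, f(x_6) = 7.767901, coefficient = 2
x_7 = 2.2250, f(x_7) = 9.253483, coefficient = 2
x_8 = 2.4000, f(x_8) = 11.023176, coefficient = 2
x_9 = 2.5750, f(x_9) = 13.131317, coefficient = 2
x_10 = 2.7500, f(x_10) = 15.642632, coefficient = 1

I ≈ (0.175000/2) × 148.083626 = 12.957317
Exact value: 12.924350
Error: 0.032967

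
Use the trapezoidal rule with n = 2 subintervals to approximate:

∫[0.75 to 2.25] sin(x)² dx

f(x) = sin(x)²
a = 0.75, b = 2.25, n = 2
h = (b - a)/n = 0.750000

Trapezoidal rule: (h/2)[f(x₀) + 2f(x₁) + 2f(x₂) + ... + f(xₙ)]

x_0 = 0.7500, f(x_0) = 0.464631, coefficient = 1
x_1 = 1.5000, f(x_1) = 0.994996, coefficient = 2
x_2 = 2.2500, f(x_2) = 0.605398, coefficient = 1

I ≈ (0.750000/2) × 3.060022 = 1.147508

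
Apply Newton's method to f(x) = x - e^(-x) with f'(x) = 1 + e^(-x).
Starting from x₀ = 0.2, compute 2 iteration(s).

f(x) = x - e^(-x)
f'(x) = 1 + e^(-x)
x₀ = 0.2

Newton-Raphson formula: x_{n+1} = x_n - f(x_n)/f'(x_n)

Iteration 1:
  f(0.200000) = -0.618731
  f'(0.200000) = 1.818731
  x_1 = 0.200000 - (-0.618731)/1.818731 = 0.540199
Iteration 2:
  f(0.540199) = -0.042433
  f'(0.540199) = 1.582632
  x_2 = 0.540199 - (-0.042433)/1.582632 = 0.567011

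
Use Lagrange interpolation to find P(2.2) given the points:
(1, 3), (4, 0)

Lagrange interpolation formula:
P(x) = Σ yᵢ × Lᵢ(x)
where Lᵢ(x) = Π_{j≠i} (x - xⱼ)/(xᵢ - xⱼ)

L_0(2.2) = (2.2 - 4)/(1 - 4) = 0.600000
L_1(2.2) = (2.2 - 1)/(4 - 1) = 0.400000

P(2.2) = 3×L_0(2.2) + 0×L_1(2.2)
P(2.2) = 1.800000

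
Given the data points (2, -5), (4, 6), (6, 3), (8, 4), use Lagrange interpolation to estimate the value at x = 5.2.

Lagrange interpolation formula:
P(x) = Σ yᵢ × Lᵢ(x)
where Lᵢ(x) = Π_{j≠i} (x - xⱼ)/(xᵢ - xⱼ)

L_0(5.2) = (5.2 - 4)/(2 - 4) × (5.2 - 6)/(2 - 6) × (5.2 - 8)/(2 - 8) = -0.056000
L_1(5.2) = (5.2 - 2)/(4 - 2) × (5.2 - 6)/(4 - 6) × (5.2 - 8)/(4 - 8) = 0.448000
L_2(5.2) = (5.2 - 2)/(6 - 2) × (5.2 - 4)/(6 - 4) × (5.2 - 8)/(6 - 8) = 0.672000
L_3(5.2) = (5.2 - 2)/(8 - 2) × (5.2 - 4)/(8 - 4) × (5.2 - 6)/(8 - 6) = -0.064000

P(5.2) = (-5)×L_0(5.2) + 6×L_1(5.2) + 3×L_2(5.2) + 4×L_3(5.2)
P(5.2) = 4.728000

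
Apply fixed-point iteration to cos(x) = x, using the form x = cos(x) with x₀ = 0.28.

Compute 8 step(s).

Equation: cos(x) = x
Fixed-point form: x = cos(x)
x₀ = 0.28

x_1 = g(0.280000) = 0.961055
x_2 = g(0.961055) = 0.572655
x_3 = g(0.572655) = 0.840465
x_4 = g(0.840465) = 0.667116
x_5 = g(0.667116) = 0.785609
x_6 = g(0.785609) = 0.706958
x_7 = g(0.706958) = 0.760342
x_8 = g(0.760342) = 0.724601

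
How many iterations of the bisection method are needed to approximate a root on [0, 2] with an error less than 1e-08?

We need (b-a)/2^n ≤ 1e-08
(2 - 0)/2^n ≤ 1e-08
2/2^n ≤ 1e-08
2^n ≥ 200000000
n ≥ log₂(200000000) = 27.58
n ≥ 28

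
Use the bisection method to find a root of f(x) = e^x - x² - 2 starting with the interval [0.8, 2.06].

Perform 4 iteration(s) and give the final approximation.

f(x) = e^x - x² - 2
Initial interval: [0.8, 2.06]

Iteration 1:
  c_1 = (0.800000 + 2.060000)/2 = 1.430000
  f(c_1) = f(1.430000) = 0.133799
  f(a) × f(c) < 0, new interval: [0.800000, 1.430000]
Iteration 2:
  c_2 = (0.800000 + 1.430000)/2 = 1.115000
  f(c_2) = f(1.115000) = -0.193657
  f(a) × f(c) ≥ 0, new interval: [1.115000, 1.430000]
Iteration 3:
  c_3 = (1.115000 + 1.430000)/2 = 1.272500
  f(c_3) = f(1.272500) = -0.049490
  f(a) × f(c) ≥ 0, new interval: [1.272500, 1.430000]
Iteration 4:
  c_4 = (1.272500 + 1.430000)/2 = 1.351250
  f(c_4) = f(1.351250) = 0.036374
  f(a) × f(c) < 0, new interval: [1.272500, 1.351250]

After 4 iteration(s), the approximation is c_4 = 1.351250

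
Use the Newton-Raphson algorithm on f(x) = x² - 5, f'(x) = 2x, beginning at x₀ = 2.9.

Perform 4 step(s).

f(x) = x² - 5
f'(x) = 2x
x₀ = 2.9

Newton-Raphson formula: x_{n+1} = x_n - f(x_n)/f'(x_n)

Iteration 1:
  f(2.900000) = 3.410000
  f'(2.900000) = 5.800000
  x_1 = 2.900000 - 3.410000/5.800000 = 2.312069
Iteration 2:
  f(2.312069) = 0.345663
  f'(2.312069) = 4.624138
  x_2 = 2.312069 - 0.345663/4.624138 = 2.237317
Iteration 3:
  f(2.237317) = 0.005588
  f'(2.237317) = 4.474634
  x_3 = 2.237317 - 0.005588/4.474634 = 2.236068
Iteration 4:
  f(2.236068) = 0.000002
  f'(2.236068) = 4.472137
  x_4 = 2.236068 - 0.000002/4.472137 = 2.236068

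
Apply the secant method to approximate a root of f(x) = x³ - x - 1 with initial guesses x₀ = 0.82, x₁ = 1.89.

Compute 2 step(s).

f(x) = x³ - x - 1
x₀ = 0.82, x₁ = 1.89

Secant formula: x_{n+1} = x_n - f(x_n)(x_n - x_{n-1})/(f(x_n) - f(x_{n-1}))

Iteration 1:
  f(0.820000) = -1.268632
  f(1.890000) = 3.861269
  x_2 = 1.890000 - 3.861269×(1.890000 - 0.820000)/(3.861269 - (-1.268632))
       = 1.084613
Iteration 2:
  f(1.890000) = 3.861269
  f(1.084613) = -0.808691
  x_3 = 1.084613 - (-0.808691)×(1.084613 - 1.890000)/(-0.808691 - 3.861269)
       = 1.224081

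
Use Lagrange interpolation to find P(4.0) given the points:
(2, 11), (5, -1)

Lagrange interpolation formula:
P(x) = Σ yᵢ × Lᵢ(x)
where Lᵢ(x) = Π_{j≠i} (x - xⱼ)/(xᵢ - xⱼ)

L_0(4.0) = (4.0 - 5)/(2 - 5) = 0.333333
L_1(4.0) = (4.0 - 2)/(5 - 2) = 0.666667

P(4.0) = 11×L_0(4.0) + (-1)×L_1(4.0)
P(4.0) = 3.000000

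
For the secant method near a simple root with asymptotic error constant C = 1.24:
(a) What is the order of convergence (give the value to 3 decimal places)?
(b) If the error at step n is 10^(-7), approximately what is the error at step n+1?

(a) Secant method has superlinear convergence with order φ = (1+√5)/2 ≈ 1.618.
    This means |e_{n+1}| ≈ C|e_n|^1.618.

(b) With |e_n| = 10^(-7) and C = 1.24:
    |e_{n+1}| ≈ 1.24 × (10^(-7))^1.618 = 1.24 × 10^(-11.33)

(a) ≈ 1.618 (golden ratio); (b) |e_{n+1}| ≈ 5.850e-12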